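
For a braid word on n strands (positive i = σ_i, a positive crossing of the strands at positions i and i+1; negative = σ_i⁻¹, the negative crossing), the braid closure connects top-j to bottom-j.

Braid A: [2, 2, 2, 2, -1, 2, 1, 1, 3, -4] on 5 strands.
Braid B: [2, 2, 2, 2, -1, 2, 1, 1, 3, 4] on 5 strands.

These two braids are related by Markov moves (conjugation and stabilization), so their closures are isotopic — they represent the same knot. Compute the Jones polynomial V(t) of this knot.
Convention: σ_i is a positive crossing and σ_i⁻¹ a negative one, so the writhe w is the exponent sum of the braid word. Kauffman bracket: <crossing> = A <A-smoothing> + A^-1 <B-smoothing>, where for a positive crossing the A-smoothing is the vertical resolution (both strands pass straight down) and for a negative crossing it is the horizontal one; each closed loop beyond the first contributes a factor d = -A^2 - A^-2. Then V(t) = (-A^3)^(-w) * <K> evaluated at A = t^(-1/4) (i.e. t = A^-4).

Markov-equivalent braids have isotopic closures, hence identical knot invariants. Strip the Markov moves from each word to reach a common short braid β, then compute V(t) once on β.
Braid A: s2 s2 s2 s2 s1^-1 s2 s1 s1 s3 s4^-1 on 5 strands reduces by inverse Markov moves (closure unchanged at each step):
  Destabilize: the word has the form β·s4^-1 where s4^-1 occurs only as the final letter (β ∈ B_4); drop it and the last strand → 4 strands.
  Destabilize: the word has the form β·s3 where s3 occurs only as the final letter (β ∈ B_3); drop it and the last strand → 3 strands.
Reduced to β = s2 s2 s2 s2 s1^-1 s2 s1 s1 on 3 strands, 8 crossings.
Braid B: s2 s2 s2 s2 s1^-1 s2 s1 s1 s3 s4 on 5 strands reduces by inverse Markov moves (closure unchanged at each step):
  Destabilize: the word has the form β·s4 where s4 occurs only as the final letter (β ∈ B_4); drop it and the last strand → 4 strands.
  Destabilize: the word has the form β·s3 where s3 occurs only as the final letter (β ∈ B_3); drop it and the last strand → 3 strands.
Reduced to β = s2 s2 s2 s2 s1^-1 s2 s1 s1 on 3 strands, 8 crossings.
Both give the same β = s2 s2 s2 s2 s1^-1 s2 s1 s1 on 3 strands, so one state sum suffices:
Braid: s2 s2 s2 s2 s1^-1 s2 s1 s1 on 3 strands, 8 crossings.
Writhe w = (#positive) - (#negative) = 7 - 1 = 6.
Enumerate smoothing states for the bracket polynomial. There are 2^8 = 256 states.
Each crossing splits two ways (0=vertical, 1=horizontal). The state's weight is A^(#A-smoothings - #B-smoothings) * d^(loops - 1).
Tabulate the states by total A-exponent and number of loops L (A-exp: L × count):
  A^8: L=2 ×1
  A^6: L=1 ×5, L=3 ×3
  A^4: L=2 ×27, L=4 ×1
  A^2: L=1 ×18, L=3 ×38
  A^0: L=2 ×41, L=4 ×29
  A^-2: L=3 ×44, L=5 ×12
  A^-4: L=4 ×26, L=6 ×2
  A^-6: L=5 ×8
  A^-8: L=6 ×1
Each group contributes A^e * Σ count * d^(L-1):
Powers of d = -A^2 - A^-2: d^2 = A^4 + 2 + A^-4; d^3 = -A^6 - 3*A^2 - 3*A^-2 - A^-6; d^4 = A^8 + 4*A^4 + 6 + 4*A^-4 + A^-8; d^5 = -A^10 - 5*A^6 - 10*A^2 - 10*A^-2 - 5*A^-6 - A^-10.
  A^8 * (d) = -A^10 - A^6
  A^6 * (5 + 3*d^2) = 3*A^10 + 11*A^6 + 3*A^2
  A^4 * (27*d + d^3) = -A^10 - 30*A^6 - 30*A^2 - A^-2
  A^2 * (18 + 38*d^2) = 38*A^6 + 94*A^2 + 38*A^-2
  A^0 * (41*d + 29*d^3) = -29*A^6 - 128*A^2 - 128*A^-2 - 29*A^-6
  A^-2 * (44*d^2 + 12*d^4) = 12*A^6 + 92*A^2 + 160*A^-2 + 92*A^-6 + 12*A^-10
  A^-4 * (26*d^3 + 2*d^5) = -2*A^6 - 36*A^2 - 98*A^-2 - 98*A^-6 - 36*A^-10 - 2*A^-14
  A^-6 * (8*d^4) = 8*A^2 + 32*A^-2 + 48*A^-6 + 32*A^-10 + 8*A^-14
  A^-8 * (d^5) = -A^2 - 5*A^-2 - 10*A^-6 - 10*A^-10 - 5*A^-14 - A^-18
Summing the groups: <K> = A^10 - A^6 + 2*A^2 - 2*A^-2 + 3*A^-6 - 2*A^-10 + A^-14 - A^-18
Normalise by the writhe: (-A^3)^(-w) = (-A^3)^(-6) = A^-18, so f(A) = A^-18 * <K> = A^-8 - A^-12 + 2*A^-16 - 2*A^-20 + 3*A^-24 - 2*A^-28 + A^-32 - A^-36.
Substitute A = t^(-1/4), i.e. A^e → t^(-e/4): V(t) = -t^9 + t^8 - 2*t^7 + 3*t^6 - 2*t^5 + 2*t^4 - t^3 + t^2

Answer: -t^9 + t^8 - 2*t^7 + 3*t^6 - 2*t^5 + 2*t^4 - t^3 + t^2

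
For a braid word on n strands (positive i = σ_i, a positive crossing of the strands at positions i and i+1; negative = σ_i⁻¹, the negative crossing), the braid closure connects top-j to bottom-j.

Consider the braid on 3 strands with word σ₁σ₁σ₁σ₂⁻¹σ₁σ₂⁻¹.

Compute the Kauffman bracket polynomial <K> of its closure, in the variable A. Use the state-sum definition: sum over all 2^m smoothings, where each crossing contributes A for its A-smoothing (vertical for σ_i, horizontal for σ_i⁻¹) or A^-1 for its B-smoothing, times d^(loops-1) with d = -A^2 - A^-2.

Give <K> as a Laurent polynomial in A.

Braid: s1 s1 s1 s2^-1 s1 s2^-1 on 3 strands, 6 crossings.
Writhe w = (#positive) - (#negative) = 4 - 2 = 2.
State-sum expansion of <K>. There are 2^6 = 64 states.
For each crossing: s=0 is the vertical smoothing, s=1 horizontal. Crossing k contributes A^(sign_k * (1 - 2*s_k)); loop factor d = -A^2 - A^-2.
Tabulate the states by total A-exponent and number of loops L (A-exp: L × count):
  A^6: L=3 ×1
  A^4: L=2 ×6
  A^2: L=1 ×11, L=3 ×4
  A^0: L=2 ×19, L=4 ×1
  A^-2: L=3 ×15
  A^-4: L=4 ×6
  A^-6: L=5 ×1
Each group contributes A^e * Σ count * d^(L-1):
Powers of d = -A^2 - A^-2: d^2 = A^4 + 2 + A^-4; d^3 = -A^6 - 3*A^2 - 3*A^-2 - A^-6; d^4 = A^8 + 4*A^4 + 6 + 4*A^-4 + A^-8.
  A^6 * (d^2) = A^10 + 2*A^6 + A^2
  A^4 * (6*d) = -6*A^6 - 6*A^2
  A^2 * (11 + 4*d^2) = 4*A^6 + 19*A^2 + 4*A^-2
  A^0 * (19*d + d^3) = -A^6 - 22*A^2 - 22*A^-2 - A^-6
  A^-2 * (15*d^2) = 15*A^2 + 30*A^-2 + 15*A^-6
  A^-4 * (6*d^3) = -6*A^2 - 18*A^-2 - 18*A^-6 - 6*A^-10
  A^-6 * (d^4) = A^2 + 4*A^-2 + 6*A^-6 + 4*A^-10 + A^-14
Summing the groups: <K> = A^10 - A^6 + 2*A^2 - 2*A^-2 + 2*A^-6 - 2*A^-10 + A^-14

Answer: A^10 - A^6 + 2*A^2 - 2*A^-2 + 2*A^-6 - 2*A^-10 + A^-14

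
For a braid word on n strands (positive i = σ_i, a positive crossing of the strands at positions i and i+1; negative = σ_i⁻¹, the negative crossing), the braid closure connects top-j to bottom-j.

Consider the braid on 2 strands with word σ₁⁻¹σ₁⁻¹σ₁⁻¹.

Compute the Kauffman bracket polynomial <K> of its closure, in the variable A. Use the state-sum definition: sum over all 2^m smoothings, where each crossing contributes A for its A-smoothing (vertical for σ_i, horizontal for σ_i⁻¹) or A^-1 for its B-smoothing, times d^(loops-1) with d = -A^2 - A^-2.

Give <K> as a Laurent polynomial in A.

Braid: s1^-1 s1^-1 s1^-1 on 2 strands, 3 crossings.
Writhe w = (#positive) - (#negative) = 0 - 3 = -3.
State-sum expansion of <K>. There are 2^3 = 8 states.
For each crossing: s=0 is the vertical smoothing, s=1 horizontal. Crossing k contributes A^(sign_k * (1 - 2*s_k)); loop factor d = -A^2 - A^-2.
  state 000: A-exp=-3, loops=2, term = A^-3 * d^1
  state 001: A-exp=-1, loops=1, term = A^-1 * d^0
  state 010: A-exp=-1, loops=1, term = A^-1 * d^0
  state 011: A-exp=+1, loops=2, term = A^1 * d^1
  state 100: A-exp=-1, loops=1, term = A^-1 * d^0
  state 101: A-exp=+1, loops=2, term = A^1 * d^1
  state 110: A-exp=+1, loops=2, term = A^1 * d^1
  state 111: A-exp=+3, loops=3, term = A^3 * d^2
Collect the terms by A-exponent (count of states per loop number):
Powers of d = -A^2 - A^-2: d^2 = A^4 + 2 + A^-4.
  A^3 * (d^2) = A^7 + 2*A^3 + A^-1
  A^1 * (3*d) = -3*A^3 - 3*A^-1
  A^-1 * (3) = 3*A^-1
  A^-3 * (d) = -A^-1 - A^-5
Summing the groups: <K> = A^7 - A^3 - A^-5

Answer: A^7 - A^3 - A^-5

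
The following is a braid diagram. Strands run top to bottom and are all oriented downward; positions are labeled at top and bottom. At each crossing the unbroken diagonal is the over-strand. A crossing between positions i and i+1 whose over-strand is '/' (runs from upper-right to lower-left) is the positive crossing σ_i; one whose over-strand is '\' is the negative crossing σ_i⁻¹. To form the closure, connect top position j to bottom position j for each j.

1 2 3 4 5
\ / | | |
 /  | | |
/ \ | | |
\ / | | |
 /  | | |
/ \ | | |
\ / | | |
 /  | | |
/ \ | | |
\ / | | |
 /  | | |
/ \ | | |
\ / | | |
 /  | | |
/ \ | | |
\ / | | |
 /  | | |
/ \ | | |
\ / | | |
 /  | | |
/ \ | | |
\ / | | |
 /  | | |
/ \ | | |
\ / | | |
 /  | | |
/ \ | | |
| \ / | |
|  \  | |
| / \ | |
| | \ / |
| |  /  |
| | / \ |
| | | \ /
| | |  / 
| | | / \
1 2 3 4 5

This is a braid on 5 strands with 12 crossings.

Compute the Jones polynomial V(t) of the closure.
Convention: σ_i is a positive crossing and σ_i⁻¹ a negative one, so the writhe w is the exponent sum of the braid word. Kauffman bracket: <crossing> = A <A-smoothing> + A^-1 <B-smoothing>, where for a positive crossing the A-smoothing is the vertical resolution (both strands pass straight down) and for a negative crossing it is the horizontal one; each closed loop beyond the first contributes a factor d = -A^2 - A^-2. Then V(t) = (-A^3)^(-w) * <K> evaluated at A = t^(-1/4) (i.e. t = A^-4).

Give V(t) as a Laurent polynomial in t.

Reading the diagram top to bottom ('/'-over between positions i,i+1 = s_i, '\'-over = s_i^-1): braid word = s1 s1 s1 s1 s1 s1 s1 s1 s1 s2^-1 s3 s4.
The presented braid s1 s1 s1 s1 s1 s1 s1 s1 s1 s2^-1 s3 s4 on 5 strands reduces by inverse Markov moves (closure unchanged at each step):
  Destabilize: the word has the form β·s4 where s4 occurs only as the final letter (β ∈ B_4); drop it and the last strand → 4 strands.
  Destabilize: the word has the form β·s3 where s3 occurs only as the final letter (β ∈ B_3); drop it and the last strand → 3 strands.
  Destabilize: the word has the form β·s2^-1 where s2^-1 occurs only as the final letter (β ∈ B_2); drop it and the last strand → 2 strands.
Reduced to β = s1 s1 s1 s1 s1 s1 s1 s1 s1 on 2 strands, 9 crossings.
Compute on β:
Braid: s1 s1 s1 s1 s1 s1 s1 s1 s1 on 2 strands, 9 crossings.
Writhe w = (#positive) - (#negative) = 9 - 0 = 9.
Computing the Kauffman bracket via state sum. There are 2^9 = 512 states.
Smooth each crossing (0=||, 1=⌣⌢); contribution A^(Σ sign_k(1-2s_k)) * d^(L-1).
Tabulate the states by total A-exponent and number of loops L (A-exp: L × count):
  A^9: L=2 ×1
  A^7: L=1 ×9
  A^5: L=2 ×36
  A^3: L=3 ×84
  A^1: L=4 ×126
  A^-1: L=5 ×126
  A^-3: L=6 ×84
  A^-5: L=7 ×36
  A^-7: L=8 ×9
  A^-9: L=9 ×1
Each group contributes A^e * Σ count * d^(L-1):
Powers of d = -A^2 - A^-2: d^2 = A^4 + 2 + A^-4; d^3 = -A^6 - 3*A^2 - 3*A^-2 - A^-6; d^4 = A^8 + 4*A^4 + 6 + 4*A^-4 + A^-8; d^5 = -A^10 - 5*A^6 - 10*A^2 - 10*A^-2 - 5*A^-6 - A^-10; d^6 = A^12 + 6*A^8 + 15*A^4 + 20 + 15*A^-4 + 6*A^-8 + A^-12; d^7 = -A^14 - 7*A^10 - 21*A^6 - 35*A^2 - 35*A^-2 - 21*A^-6 - 7*A^-10 - A^-14; d^8 = A^16 + 8*A^12 + 28*A^8 + 56*A^4 + 70 + 56*A^-4 + 28*A^-8 + 8*A^-12 + A^-16.
  A^9 * (d) = -A^11 - A^7
  A^7 * (9) = 9*A^7
  A^5 * (36*d) = -36*A^7 - 36*A^3
  A^3 * (84*d^2) = 84*A^7 + 168*A^3 + 84*A^-1
  A^1 * (126*d^3) = -126*A^7 - 378*A^3 - 378*A^-1 - 126*A^-5
  A^-1 * (126*d^4) = 126*A^7 + 504*A^3 + 756*A^-1 + 504*A^-5 + 126*A^-9
  A^-3 * (84*d^5) = -84*A^7 - 420*A^3 - 840*A^-1 - 840*A^-5 - 420*A^-9 - 84*A^-13
  A^-5 * (36*d^6) = 36*A^7 + 216*A^3 + 540*A^-1 + 720*A^-5 + 540*A^-9 + 216*A^-13 + 36*A^-17
  A^-7 * (9*d^7) = -9*A^7 - 63*A^3 - 189*A^-1 - 315*A^-5 - 315*A^-9 - 189*A^-13 - 63*A^-17 - 9*A^-21
  A^-9 * (d^8) = A^7 + 8*A^3 + 28*A^-1 + 56*A^-5 + 70*A^-9 + 56*A^-13 + 28*A^-17 + 8*A^-21 + A^-25
Summing the groups: <K> = -A^11 - A^3 + A^-1 - A^-5 + A^-9 - A^-13 + A^-17 - A^-21 + A^-25
Normalise by the writhe: (-A^3)^(-w) = (-A^3)^(-9) = -A^-27, so f(A) = -A^-27 * <K> = A^-16 + A^-24 - A^-28 + A^-32 - A^-36 + A^-40 - A^-44 + A^-48 - A^-52.
Substitute A = t^(-1/4), i.e. A^e → t^(-e/4): V(t) = -t^13 + t^12 - t^11 + t^10 - t^9 + t^8 - t^7 + t^6 + t^4

Answer: -t^13 + t^12 - t^11 + t^10 - t^9 + t^8 - t^7 + t^6 + t^4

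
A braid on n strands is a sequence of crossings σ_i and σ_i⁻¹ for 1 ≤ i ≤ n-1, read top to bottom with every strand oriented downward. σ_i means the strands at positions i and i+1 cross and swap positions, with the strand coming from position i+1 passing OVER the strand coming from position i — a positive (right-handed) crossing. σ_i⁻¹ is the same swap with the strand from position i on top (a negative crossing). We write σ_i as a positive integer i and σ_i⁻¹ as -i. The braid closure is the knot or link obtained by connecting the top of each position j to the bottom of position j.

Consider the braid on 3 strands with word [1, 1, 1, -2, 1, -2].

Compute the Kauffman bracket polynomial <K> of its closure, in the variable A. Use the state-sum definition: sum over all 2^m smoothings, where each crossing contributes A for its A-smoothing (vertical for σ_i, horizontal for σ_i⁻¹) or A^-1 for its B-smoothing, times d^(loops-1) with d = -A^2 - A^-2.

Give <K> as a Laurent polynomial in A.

A^10 - A^6 + 2*A^2 - 2*A^-2 + 2*A^-6 - 2*A^-10 + A^-14

Derivation:
Braid: s1 s1 s1 s2^-1 s1 s2^-1 on 3 strands, 6 crossings.
Writhe w = (#positive) - (#negative) = 4 - 2 = 2.
Enumerate smoothing states for the bracket polynomial. There are 2^6 = 64 states.
Each crossing splits two ways (0=vertical, 1=horizontal). The state's weight is A^(#A-smoothings - #B-smoothings) * d^(loops - 1).
Tabulate the states by total A-exponent and number of loops L (A-exp: L × count):
  A^6: L=3 ×1
  A^4: L=2 ×6
  A^2: L=1 ×11, L=3 ×4
  A^0: L=2 ×19, L=4 ×1
  A^-2: L=3 ×15
  A^-4: L=4 ×6
  A^-6: L=5 ×1
Each group contributes A^e * Σ count * d^(L-1):
Powers of d = -A^2 - A^-2: d^2 = A^4 + 2 + A^-4; d^3 = -A^6 - 3*A^2 - 3*A^-2 - A^-6; d^4 = A^8 + 4*A^4 + 6 + 4*A^-4 + A^-8.
  A^6 * (d^2) = A^10 + 2*A^6 + A^2
  A^4 * (6*d) = -6*A^6 - 6*A^2
  A^2 * (11 + 4*d^2) = 4*A^6 + 19*A^2 + 4*A^-2
  A^0 * (19*d + d^3) = -A^6 - 22*A^2 - 22*A^-2 - A^-6
  A^-2 * (15*d^2) = 15*A^2 + 30*A^-2 + 15*A^-6
  A^-4 * (6*d^3) = -6*A^2 - 18*A^-2 - 18*A^-6 - 6*A^-10
  A^-6 * (d^4) = A^2 + 4*A^-2 + 6*A^-6 + 4*A^-10 + A^-14
Summing the groups: <K> = A^10 - A^6 + 2*A^2 - 2*A^-2 + 2*A^-6 - 2*A^-10 + A^-14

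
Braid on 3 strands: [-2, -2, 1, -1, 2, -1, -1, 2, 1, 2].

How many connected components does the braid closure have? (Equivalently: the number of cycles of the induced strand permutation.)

Track the strand permutation on 3 strands, starting from identity.
  step 1: s2^-1 swaps positions 2,3 -> [1 3 2]
  step 2: s2^-1 swaps positions 2,3 -> [1 2 3]
  step 3: s1 swaps positions 1,2 -> [2 1 3]
  step 4: s1^-1 swaps positions 1,2 -> [1 2 3]
  step 5: s2 swaps positions 2,3 -> [1 3 2]
  step 6: s1^-1 swaps positions 1,2 -> [3 1 2]
  step 7: s1^-1 swaps positions 1,2 -> [1 3 2]
  step 8: s2 swaps positions 2,3 -> [1 2 3]
  step 9: s1 swaps positions 1,2 -> [2 1 3]
  step 10: s2 swaps positions 2,3 -> [2 3 1]
Final permutation (position -> original strand): [2 3 1]
Closure components = cycle count of this permutation = 1.

Answer: 1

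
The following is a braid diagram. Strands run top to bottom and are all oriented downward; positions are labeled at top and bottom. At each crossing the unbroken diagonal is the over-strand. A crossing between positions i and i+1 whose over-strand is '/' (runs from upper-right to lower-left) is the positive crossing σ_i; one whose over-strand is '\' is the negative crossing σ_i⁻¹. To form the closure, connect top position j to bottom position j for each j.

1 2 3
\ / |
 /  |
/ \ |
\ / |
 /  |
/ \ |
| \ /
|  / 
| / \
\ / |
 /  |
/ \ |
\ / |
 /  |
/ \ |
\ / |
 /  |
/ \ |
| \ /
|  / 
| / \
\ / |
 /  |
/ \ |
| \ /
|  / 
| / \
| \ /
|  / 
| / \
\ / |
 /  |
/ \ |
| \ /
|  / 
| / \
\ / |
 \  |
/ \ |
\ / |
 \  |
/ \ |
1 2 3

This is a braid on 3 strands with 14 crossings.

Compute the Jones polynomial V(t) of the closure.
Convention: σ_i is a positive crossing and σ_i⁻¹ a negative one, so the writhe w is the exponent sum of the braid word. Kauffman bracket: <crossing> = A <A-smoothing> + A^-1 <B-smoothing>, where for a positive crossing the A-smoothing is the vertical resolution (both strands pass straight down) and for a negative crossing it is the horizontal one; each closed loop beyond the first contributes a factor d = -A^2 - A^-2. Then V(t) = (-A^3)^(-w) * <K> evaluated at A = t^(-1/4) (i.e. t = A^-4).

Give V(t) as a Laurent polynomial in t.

-t^10 + t^6 + t^4

Derivation:
Reading the diagram top to bottom ('/'-over between positions i,i+1 = s_i, '\'-over = s_i^-1): braid word = s1 s1 s2 s1 s1 s1 s2 s1 s2 s2 s1 s2 s1^-1 s1^-1.
The presented braid s1 s1 s2 s1 s1 s1 s2 s1 s2 s2 s1 s2 s1^-1 s1^-1 on 3 strands reduces by inverse Markov moves (closure unchanged at each step):
  Deconjugate: the word is γ·β·γ⁻¹ with γ = s1 s1 (prefix) and γ⁻¹ = s1^-1 s1^-1 (suffix); strip both.
Reduced to β = s2 s1 s1 s1 s2 s1 s2 s2 s1 s2 on 3 strands, 10 crossings.
Compute on β:
Braid: s2 s1 s1 s1 s2 s1 s2 s2 s1 s2 on 3 strands, 10 crossings.
Writhe w = (#positive) - (#negative) = 10 - 0 = 10.
Enumerate smoothing states for the bracket polynomial. There are 2^10 = 1024 states.
For each crossing: s=0 is the vertical smoothing, s=1 horizontal. Crossing k contributes A^(sign_k * (1 - 2*s_k)); loop factor d = -A^2 - A^-2.
Tabulate the states by total A-exponent and number of loops L (A-exp: L × count):
  A^10: L=3 ×1
  A^8: L=2 ×10
  A^6: L=1 ×25, L=3 ×20
  A^4: L=2 ×100, L=4 ×20
  A^2: L=1 ×36, L=3 ×164, L=5 ×10
  A^0: L=2 ×108, L=4 ×142, L=6 ×2
  A^-2: L=1 ×12, L=3 ×129, L=5 ×69
  A^-4: L=2 ×24, L=4 ×78, L=6 ×18
  A^-6: L=3 ×19, L=5 ×24, L=7 ×2
  A^-8: L=4 ×7, L=6 ×3
  A^-10: L=5 ×1
Each group contributes A^e * Σ count * d^(L-1):
Powers of d = -A^2 - A^-2: d^2 = A^4 + 2 + A^-4; d^3 = -A^6 - 3*A^2 - 3*A^-2 - A^-6; d^4 = A^8 + 4*A^4 + 6 + 4*A^-4 + A^-8; d^5 = -A^10 - 5*A^6 - 10*A^2 - 10*A^-2 - 5*A^-6 - A^-10; d^6 = A^12 + 6*A^8 + 15*A^4 + 20 + 15*A^-4 + 6*A^-8 + A^-12.
  A^10 * (d^2) = A^14 + 2*A^10 + A^6
  A^8 * (10*d) = -10*A^10 - 10*A^6
  A^6 * (25 + 20*d^2) = 20*A^10 + 65*A^6 + 20*A^2
  A^4 * (100*d + 20*d^3) = -20*A^10 - 160*A^6 - 160*A^2 - 20*A^-2
  A^2 * (36 + 164*d^2 + 10*d^4) = 10*A^10 + 204*A^6 + 424*A^2 + 204*A^-2 + 10*A^-6
  A^0 * (108*d + 142*d^3 + 2*d^5) = -2*A^10 - 152*A^6 - 554*A^2 - 554*A^-2 - 152*A^-6 - 2*A^-10
  A^-2 * (12 + 129*d^2 + 69*d^4) = 69*A^6 + 405*A^2 + 684*A^-2 + 405*A^-6 + 69*A^-10
  A^-4 * (24*d + 78*d^3 + 18*d^5) = -18*A^6 - 168*A^2 - 438*A^-2 - 438*A^-6 - 168*A^-10 - 18*A^-14
  A^-6 * (19*d^2 + 24*d^4 + 2*d^6) = 2*A^6 + 36*A^2 + 145*A^-2 + 222*A^-6 + 145*A^-10 + 36*A^-14 + 2*A^-18
  A^-8 * (7*d^3 + 3*d^5) = -3*A^2 - 22*A^-2 - 51*A^-6 - 51*A^-10 - 22*A^-14 - 3*A^-18
  A^-10 * (d^4) = A^-2 + 4*A^-6 + 6*A^-10 + 4*A^-14 + A^-18
Summing the groups: <K> = A^14 + A^6 - A^-10
Normalise by the writhe: (-A^3)^(-w) = (-A^3)^(-10) = A^-30, so f(A) = A^-30 * <K> = A^-16 + A^-24 - A^-40.
Substitute A = t^(-1/4), i.e. A^e → t^(-e/4): V(t) = -t^10 + t^6 + t^4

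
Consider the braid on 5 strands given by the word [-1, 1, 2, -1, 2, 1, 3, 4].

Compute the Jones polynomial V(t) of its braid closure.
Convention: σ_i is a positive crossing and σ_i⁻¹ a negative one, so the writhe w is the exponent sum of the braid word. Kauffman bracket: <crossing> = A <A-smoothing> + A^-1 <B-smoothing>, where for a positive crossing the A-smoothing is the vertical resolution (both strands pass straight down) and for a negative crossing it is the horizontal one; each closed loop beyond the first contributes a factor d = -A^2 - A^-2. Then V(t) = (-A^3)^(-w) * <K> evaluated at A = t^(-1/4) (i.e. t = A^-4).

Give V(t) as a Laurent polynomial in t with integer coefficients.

The presented braid s1^-1 s1 s2 s1^-1 s2 s1 s3 s4 on 5 strands reduces by inverse Markov moves (closure unchanged at each step):
  Destabilize: the word has the form β·s4 where s4 occurs only as the final letter (β ∈ B_4); drop it and the last strand → 4 strands.
  Destabilize: the word has the form β·s3 where s3 occurs only as the final letter (β ∈ B_3); drop it and the last strand → 3 strands.
Reduced to β = s1^-1 s1 s2 s1^-1 s2 s1 on 3 strands, 6 crossings.
Compute on β:
First cancel adjacent σ_i σ_i⁻¹ pairs (Reidemeister II — same braid, same closure): s1^-1 s1 s2 s1^-1 s2 s1 → s2 s1^-1 s2 s1.
Braid: s2 s1^-1 s2 s1 on 3 strands, 4 crossings.
Writhe w = (#positive) - (#negative) = 3 - 1 = 2.
State-sum expansion of <K>. There are 2^4 = 16 states.
Each crossing splits two ways (0=vertical, 1=horizontal). The state's weight is A^(#A-smoothings - #B-smoothings) * d^(loops - 1).
  state 0000: A-exp=+2, loops=3, term = A^2 * d^2
  state 0001: A-exp=+0, loops=2, term = A^0 * d^1
  state 0010: A-exp=+0, loops=2, term = A^0 * d^1
  state 0011: A-exp=-2, loops=1, term = A^-2 * d^0
  state 0100: A-exp=+4, loops=2, term = A^4 * d^1
  state 0101: A-exp=+2, loops=3, term = A^2 * d^2
  state 0110: A-exp=+2, loops=1, term = A^2 * d^0
  state 0111: A-exp=+0, loops=2, term = A^0 * d^1
  state 1000: A-exp=+0, loops=2, term = A^0 * d^1
  state 1001: A-exp=-2, loops=1, term = A^-2 * d^0
  state 1010: A-exp=-2, loops=3, term = A^-2 * d^2
  state 1011: A-exp=-4, loops=2, term = A^-4 * d^1
  state 1100: A-exp=+2, loops=1, term = A^2 * d^0
  state 1101: A-exp=+0, loops=2, term = A^0 * d^1
  state 1110: A-exp=+0, loops=2, term = A^0 * d^1
  state 1111: A-exp=-2, loops=1, term = A^-2 * d^0
Collect the terms by A-exponent (count of states per loop number):
Powers of d = -A^2 - A^-2: d^2 = A^4 + 2 + A^-4.
  A^4 * (d) = -A^6 - A^2
  A^2 * (2 + 2*d^2) = 2*A^6 + 6*A^2 + 2*A^-2
  A^0 * (6*d) = -6*A^2 - 6*A^-2
  A^-2 * (3 + d^2) = A^2 + 5*A^-2 + A^-6
  A^-4 * (d) = -A^-2 - A^-6
Summing the groups: <K> = A^6
Normalise by the writhe: (-A^3)^(-w) = (-A^3)^(-2) = A^-6, so f(A) = A^-6 * <K> = 1.
Substitute A = t^(-1/4), i.e. A^e → t^(-e/4): V(t) = 1

Answer: 1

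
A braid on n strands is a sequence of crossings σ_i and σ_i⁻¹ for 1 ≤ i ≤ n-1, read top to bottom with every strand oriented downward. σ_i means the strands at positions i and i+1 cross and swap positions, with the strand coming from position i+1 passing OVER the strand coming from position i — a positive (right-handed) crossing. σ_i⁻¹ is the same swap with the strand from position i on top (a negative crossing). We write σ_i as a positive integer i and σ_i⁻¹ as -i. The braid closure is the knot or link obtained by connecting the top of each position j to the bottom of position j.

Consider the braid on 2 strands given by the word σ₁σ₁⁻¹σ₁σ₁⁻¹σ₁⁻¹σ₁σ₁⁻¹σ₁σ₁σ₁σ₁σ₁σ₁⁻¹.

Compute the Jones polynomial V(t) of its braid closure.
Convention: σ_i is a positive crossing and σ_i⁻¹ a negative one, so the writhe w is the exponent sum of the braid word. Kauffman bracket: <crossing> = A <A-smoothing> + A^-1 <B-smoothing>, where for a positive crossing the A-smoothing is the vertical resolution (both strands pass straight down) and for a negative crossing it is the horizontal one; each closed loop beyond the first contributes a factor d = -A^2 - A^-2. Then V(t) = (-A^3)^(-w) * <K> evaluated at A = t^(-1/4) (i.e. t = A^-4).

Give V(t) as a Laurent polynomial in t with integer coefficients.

The presented braid s1 s1^-1 s1 s1^-1 s1^-1 s1 s1^-1 s1 s1 s1 s1 s1 s1^-1 on 2 strands reduces by inverse Markov moves (closure unchanged at each step):
  Deconjugate: the word is γ·β·γ⁻¹ with γ = s1 s1^-1 (prefix) and γ⁻¹ = s1 s1^-1 (suffix); strip both.
Reduced to β = s1 s1^-1 s1^-1 s1 s1^-1 s1 s1 s1 s1 on 2 strands, 9 crossings.
Compute on β:
First cancel adjacent σ_i σ_i⁻¹ pairs (Reidemeister II — same braid, same closure): s1 s1^-1 s1^-1 s1 s1^-1 s1 s1 s1 s1 → s1 s1 s1.
Braid: s1 s1 s1 on 2 strands, 3 crossings.
Writhe w = (#positive) - (#negative) = 3 - 0 = 3.
Computing the Kauffman bracket via state sum. There are 2^3 = 8 states.
For each crossing: s=0 is the vertical smoothing, s=1 horizontal. Crossing k contributes A^(sign_k * (1 - 2*s_k)); loop factor d = -A^2 - A^-2.
  state 000: A-exp=+3, loops=2, term = A^3 * d^1
  state 001: A-exp=+1, loops=1, term = A^1 * d^0
  state 010: A-exp=+1, loops=1, term = A^1 * d^0
  state 011: A-exp=-1, loops=2, term = A^-1 * d^1
  state 100: A-exp=+1, loops=1, term = A^1 * d^0
  state 101: A-exp=-1, loops=2, term = A^-1 * d^1
  state 110: A-exp=-1, loops=2, term = A^-1 * d^1
  state 111: A-exp=-3, loops=3, term = A^-3 * d^2
Collect the terms by A-exponent (count of states per loop number):
Powers of d = -A^2 - A^-2: d^2 = A^4 + 2 + A^-4.
  A^3 * (d) = -A^5 - A
  A^1 * (3) = 3*A
  A^-1 * (3*d) = -3*A - 3*A^-3
  A^-3 * (d^2) = A + 2*A^-3 + A^-7
Summing the groups: <K> = -A^5 - A^-3 + A^-7
Normalise by the writhe: (-A^3)^(-w) = (-A^3)^(-3) = -A^-9, so f(A) = -A^-9 * <K> = A^-4 + A^-12 - A^-16.
Substitute A = t^(-1/4), i.e. A^e → t^(-e/4): V(t) = -t^4 + t^3 + t

Answer: -t^4 + t^3 + t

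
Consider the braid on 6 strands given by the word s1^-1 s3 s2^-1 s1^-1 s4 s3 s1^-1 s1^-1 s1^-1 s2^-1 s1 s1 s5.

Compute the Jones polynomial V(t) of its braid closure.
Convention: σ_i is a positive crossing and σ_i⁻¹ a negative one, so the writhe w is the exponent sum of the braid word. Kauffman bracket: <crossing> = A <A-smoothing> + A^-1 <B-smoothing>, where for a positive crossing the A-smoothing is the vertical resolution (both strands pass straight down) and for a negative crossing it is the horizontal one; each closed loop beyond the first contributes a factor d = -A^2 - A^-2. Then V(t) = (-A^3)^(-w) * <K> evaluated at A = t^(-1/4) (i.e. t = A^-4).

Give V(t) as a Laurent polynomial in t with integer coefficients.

The presented braid s1^-1 s3 s2^-1 s1^-1 s4 s3 s1^-1 s1^-1 s1^-1 s2^-1 s1 s1 s5 on 6 strands reduces by inverse Markov moves (closure unchanged at each step):
  Destabilize: the word has the form β·s5 where s5 occurs only as the final letter (β ∈ B_5); drop it and the last strand → 5 strands.
  Deconjugate: the word is γ·β·γ⁻¹ with γ = s1^-1 (prefix) and γ⁻¹ = s1 (suffix); strip both.
Reduced to β = s3 s2^-1 s1^-1 s4 s3 s1^-1 s1^-1 s1^-1 s2^-1 s1 on 5 strands, 10 crossings.
Compute on β:
Braid: s3 s2^-1 s1^-1 s4 s3 s1^-1 s1^-1 s1^-1 s2^-1 s1 on 5 strands, 10 crossings.
Writhe w = (#positive) - (#negative) = 4 - 6 = -2.
Enumerate smoothing states for the bracket polynomial. There are 2^10 = 1024 states.
Smooth each crossing (0=||, 1=⌣⌢); contribution A^(Σ sign_k(1-2s_k)) * d^(L-1).
Tabulate the states by total A-exponent and number of loops L (A-exp: L × count):
  A^10: L=7 ×1
  A^8: L=6 ×10
  A^6: L=5 ×42, L=7 ×3
  A^4: L=4 ×95, L=6 ×24, L=8 ×1
  A^2: L=3 ×124, L=5 ×76, L=7 ×10
  A^0: L=2 ×90, L=4 ×126, L=6 ×35, L=8 ×1
  A^-2: L=1 ×28, L=3 ×116, L=5 ×61, L=7 ×5
  A^-4: L=2 ×50, L=4 ×60, L=6 ×10
  A^-6: L=1 ×5, L=3 ×29, L=5 ×11
  A^-8: L=2 ×4, L=4 ×6
  A^-10: L=3 ×1
Each group contributes A^e * Σ count * d^(L-1):
Powers of d = -A^2 - A^-2: d^2 = A^4 + 2 + A^-4; d^3 = -A^6 - 3*A^2 - 3*A^-2 - A^-6; d^4 = A^8 + 4*A^4 + 6 + 4*A^-4 + A^-8; d^5 = -A^10 - 5*A^6 - 10*A^2 - 10*A^-2 - 5*A^-6 - A^-10; d^6 = A^12 + 6*A^8 + 15*A^4 + 20 + 15*A^-4 + 6*A^-8 + A^-12; d^7 = -A^14 - 7*A^10 - 21*A^6 - 35*A^2 - 35*A^-2 - 21*A^-6 - 7*A^-10 - A^-14.
  A^10 * (d^6) = A^22 + 6*A^18 + 15*A^14 + 20*A^10 + 15*A^6 + 6*A^2 + A^-2
  A^8 * (10*d^5) = -10*A^18 - 50*A^14 - 100*A^10 - 100*A^6 - 50*A^2 - 10*A^-2
  A^6 * (42*d^4 + 3*d^6) = 3*A^18 + 60*A^14 + 213*A^10 + 312*A^6 + 213*A^2 + 60*A^-2 + 3*A^-6
  A^4 * (95*d^3 + 24*d^5 + d^7) = -A^18 - 31*A^14 - 236*A^10 - 560*A^6 - 560*A^2 - 236*A^-2 - 31*A^-6 - A^-10
  A^2 * (124*d^2 + 76*d^4 + 10*d^6) = 10*A^14 + 136*A^10 + 578*A^6 + 904*A^2 + 578*A^-2 + 136*A^-6 + 10*A^-10
  A^0 * (90*d + 126*d^3 + 35*d^5 + d^7) = -A^14 - 42*A^10 - 322*A^6 - 853*A^2 - 853*A^-2 - 322*A^-6 - 42*A^-10 - A^-14
  A^-2 * (28 + 116*d^2 + 61*d^4 + 5*d^6) = 5*A^10 + 91*A^6 + 435*A^2 + 726*A^-2 + 435*A^-6 + 91*A^-10 + 5*A^-14
  A^-4 * (50*d + 60*d^3 + 10*d^5) = -10*A^6 - 110*A^2 - 330*A^-2 - 330*A^-6 - 110*A^-10 - 10*A^-14
  A^-6 * (5 + 29*d^2 + 11*d^4) = 11*A^2 + 73*A^-2 + 129*A^-6 + 73*A^-10 + 11*A^-14
  A^-8 * (4*d + 6*d^3) = -6*A^-2 - 22*A^-6 - 22*A^-10 - 6*A^-14
  A^-10 * (d^2) = A^-6 + 2*A^-10 + A^-14
Summing the groups: <K> = A^22 - 2*A^18 + 3*A^14 - 4*A^10 + 4*A^6 - 4*A^2 + 3*A^-2 - A^-6 + A^-10
Normalise by the writhe: (-A^3)^(-w) = (-A^3)^(2) = A^6, so f(A) = A^6 * <K> = A^28 - 2*A^24 + 3*A^20 - 4*A^16 + 4*A^12 - 4*A^8 + 3*A^4 - 1 + A^-4.
Substitute A = t^(-1/4), i.e. A^e → t^(-e/4): V(t) = t - 1 + 3*t^-1 - 4*t^-2 + 4*t^-3 - 4*t^-4 + 3*t^-5 - 2*t^-6 + t^-7

Answer: t - 1 + 3*t^-1 - 4*t^-2 + 4*t^-3 - 4*t^-4 + 3*t^-5 - 2*t^-6 + t^-7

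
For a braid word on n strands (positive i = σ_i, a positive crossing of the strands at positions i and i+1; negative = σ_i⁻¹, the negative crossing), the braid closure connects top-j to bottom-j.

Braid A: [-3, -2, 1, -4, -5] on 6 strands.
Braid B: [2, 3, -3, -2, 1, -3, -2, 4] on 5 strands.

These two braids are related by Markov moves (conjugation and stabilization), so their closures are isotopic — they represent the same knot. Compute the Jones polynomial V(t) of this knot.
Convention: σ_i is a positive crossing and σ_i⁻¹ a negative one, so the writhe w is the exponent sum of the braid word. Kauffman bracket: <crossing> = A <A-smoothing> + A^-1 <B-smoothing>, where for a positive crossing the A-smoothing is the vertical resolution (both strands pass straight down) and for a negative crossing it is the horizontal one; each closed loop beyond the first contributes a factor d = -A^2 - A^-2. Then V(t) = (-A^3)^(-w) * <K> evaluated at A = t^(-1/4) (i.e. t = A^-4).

Markov-equivalent braids have isotopic closures, hence identical knot invariants. Strip the Markov moves from each word to reach a common short braid β, then compute V(t) once on β.
Braid A: s3^-1 s2^-1 s1 s4^-1 s5^-1 on 6 strands reduces by inverse Markov moves (closure unchanged at each step):
  Destabilize: the word has the form β·s5^-1 where s5^-1 occurs only as the final letter (β ∈ B_5); drop it and the last strand → 5 strands.
  Destabilize: the word has the form β·s4^-1 where s4^-1 occurs only as the final letter (β ∈ B_4); drop it and the last strand → 4 strands.
Reduced to β = s3^-1 s2^-1 s1 on 4 strands, 3 crossings.
Braid B: s2 s3 s3^-1 s2^-1 s1 s3^-1 s2^-1 s4 on 5 strands reduces by inverse Markov moves (closure unchanged at each step):
  Destabilize: the word has the form β·s4 where s4 occurs only as the final letter (β ∈ B_4); drop it and the last strand → 4 strands.
  Deconjugate: the word is γ·β·γ⁻¹ with γ = s2 s3 (prefix) and γ⁻¹ = s3^-1 s2^-1 (suffix); strip both.
Reduced to β = s3^-1 s2^-1 s1 on 4 strands, 3 crossings.
Both give the same β = s3^-1 s2^-1 s1 on 4 strands, so one state sum suffices:
Braid: s3^-1 s2^-1 s1 on 4 strands, 3 crossings.
Writhe w = (#positive) - (#negative) = 1 - 2 = -1.
Computing the Kauffman bracket via state sum. There are 2^3 = 8 states.
Smooth each crossing (0=||, 1=⌣⌢); contribution A^(Σ sign_k(1-2s_k)) * d^(L-1).
  state 000: A-exp=-1, loops=4, term = A^-1 * d^3
  state 001: A-exp=-3, loops=3, term = A^-3 * d^2
  state 010: A-exp=+1, loops=3, term = A^1 * d^2
  state 011: A-exp=-1, loops=2, term = A^-1 * d^1
  state 100: A-exp=+1, loops=3, term = A^1 * d^2
  state 101: A-exp=-1, loops=2, term = A^-1 * d^1
  state 110: A-exp=+3, loops=2, term = A^3 * d^1
  state 111: A-exp=+1, loops=1, term = A^1 * d^0
Collect the terms by A-exponent (count of states per loop number):
Powers of d = -A^2 - A^-2: d^2 = A^4 + 2 + A^-4; d^3 = -A^6 - 3*A^2 - 3*A^-2 - A^-6.
  A^3 * (d) = -A^5 - A
  A^1 * (1 + 2*d^2) = 2*A^5 + 5*A + 2*A^-3
  A^-1 * (2*d + d^3) = -A^5 - 5*A - 5*A^-3 - A^-7
  A^-3 * (d^2) = A + 2*A^-3 + A^-7
Summing the groups: <K> = -A^-3
Normalise by the writhe: (-A^3)^(-w) = (-A^3)^(1) = -A^3, so f(A) = -A^3 * <K> = 1.
Substitute A = t^(-1/4), i.e. A^e → t^(-e/4): V(t) = 1

Answer: 1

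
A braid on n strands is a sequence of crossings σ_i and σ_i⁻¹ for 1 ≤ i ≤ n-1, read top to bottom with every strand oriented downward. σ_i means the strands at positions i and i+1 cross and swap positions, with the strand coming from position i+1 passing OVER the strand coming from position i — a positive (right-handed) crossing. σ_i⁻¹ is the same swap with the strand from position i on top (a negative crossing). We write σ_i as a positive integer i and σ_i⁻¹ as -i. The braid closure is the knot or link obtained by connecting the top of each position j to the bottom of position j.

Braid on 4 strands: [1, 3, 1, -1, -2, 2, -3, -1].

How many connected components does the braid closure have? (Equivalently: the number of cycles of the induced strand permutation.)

4

Derivation:
Track the strand permutation on 4 strands, starting from identity.
  step 1: s1 swaps positions 1,2 -> [2 1 3 4]
  step 2: s3 swaps positions 3,4 -> [2 1 4 3]
  step 3: s1 swaps positions 1,2 -> [1 2 4 3]
  step 4: s1^-1 swaps positions 1,2 -> [2 1 4 3]
  step 5: s2^-1 swaps positions 2,3 -> [2 4 1 3]
  step 6: s2 swaps positions 2,3 -> [2 1 4 3]
  step 7: s3^-1 swaps positions 3,4 -> [2 1 3 4]
  step 8: s1^-1 swaps positions 1,2 -> [1 2 3 4]
Final permutation (position -> original strand): [1 2 3 4]
Closure components = cycle count of this permutation = 4.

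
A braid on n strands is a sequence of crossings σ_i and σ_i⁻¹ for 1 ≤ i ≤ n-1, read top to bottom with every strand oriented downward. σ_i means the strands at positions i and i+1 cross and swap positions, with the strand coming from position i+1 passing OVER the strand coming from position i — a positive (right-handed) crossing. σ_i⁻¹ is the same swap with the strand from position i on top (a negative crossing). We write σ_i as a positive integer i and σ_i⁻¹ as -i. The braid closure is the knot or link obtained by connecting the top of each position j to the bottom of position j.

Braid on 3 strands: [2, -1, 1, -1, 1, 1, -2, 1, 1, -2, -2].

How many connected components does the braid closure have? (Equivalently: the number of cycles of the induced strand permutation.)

2

Derivation:
Track the strand permutation on 3 strands, starting from identity.
  step 1: s2 swaps positions 2,3 -> [1 3 2]
  step 2: s1^-1 swaps positions 1,2 -> [3 1 2]
  step 3: s1 swaps positions 1,2 -> [1 3 2]
  step 4: s1^-1 swaps positions 1,2 -> [3 1 2]
  step 5: s1 swaps positions 1,2 -> [1 3 2]
  step 6: s1 swaps positions 1,2 -> [3 1 2]
  step 7: s2^-1 swaps positions 2,3 -> [3 2 1]
  step 8: s1 swaps positions 1,2 -> [2 3 1]
  step 9: s1 swaps positions 1,2 -> [3 2 1]
  step 10: s2^-1 swaps positions 2,3 -> [3 1 2]
  step 11: s2^-1 swaps positions 2,3 -> [3 2 1]
Final permutation (position -> original strand): [3 2 1]
Closure components = cycle count of this permutation = 2.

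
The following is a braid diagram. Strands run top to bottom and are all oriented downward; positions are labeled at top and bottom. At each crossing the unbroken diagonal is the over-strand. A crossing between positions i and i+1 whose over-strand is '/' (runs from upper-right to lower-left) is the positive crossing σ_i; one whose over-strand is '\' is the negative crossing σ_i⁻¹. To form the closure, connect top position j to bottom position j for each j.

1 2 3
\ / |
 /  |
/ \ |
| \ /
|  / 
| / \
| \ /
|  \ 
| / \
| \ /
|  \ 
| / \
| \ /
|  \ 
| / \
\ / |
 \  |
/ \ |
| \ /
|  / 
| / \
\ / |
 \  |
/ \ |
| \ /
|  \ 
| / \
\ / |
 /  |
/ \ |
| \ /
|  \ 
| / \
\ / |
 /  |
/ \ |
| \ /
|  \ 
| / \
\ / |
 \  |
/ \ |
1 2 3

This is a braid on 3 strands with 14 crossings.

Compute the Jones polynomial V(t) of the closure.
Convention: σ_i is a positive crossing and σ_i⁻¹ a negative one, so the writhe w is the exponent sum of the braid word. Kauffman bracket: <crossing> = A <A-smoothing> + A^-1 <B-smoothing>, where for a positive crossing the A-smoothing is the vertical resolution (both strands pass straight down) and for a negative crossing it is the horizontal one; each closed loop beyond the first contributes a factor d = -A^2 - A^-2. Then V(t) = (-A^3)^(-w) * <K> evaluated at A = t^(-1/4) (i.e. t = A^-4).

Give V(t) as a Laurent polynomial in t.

-1 + 3*t^-1 - 3*t^-2 + 5*t^-3 - 5*t^-4 + 4*t^-5 - 3*t^-6 + 2*t^-7 - t^-8

Derivation:
Reading the diagram top to bottom ('/'-over between positions i,i+1 = s_i, '\'-over = s_i^-1): braid word = s1 s2 s2^-1 s2^-1 s2^-1 s1^-1 s2 s1^-1 s2^-1 s1 s2^-1 s1 s2^-1 s1^-1.
The presented braid s1 s2 s2^-1 s2^-1 s2^-1 s1^-1 s2 s1^-1 s2^-1 s1 s2^-1 s1 s2^-1 s1^-1 on 3 strands reduces by inverse Markov moves (closure unchanged at each step):
  Deconjugate: the word is γ·β·γ⁻¹ with γ = s1 s2 (prefix) and γ⁻¹ = s2^-1 s1^-1 (suffix); strip both.
Reduced to β = s2^-1 s2^-1 s2^-1 s1^-1 s2 s1^-1 s2^-1 s1 s2^-1 s1 on 3 strands, 10 crossings.
Compute on β:
Braid: s2^-1 s2^-1 s2^-1 s1^-1 s2 s1^-1 s2^-1 s1 s2^-1 s1 on 3 strands, 10 crossings.
Writhe w = (#positive) - (#negative) = 3 - 7 = -4.
Computing the Kauffman bracket via state sum. There are 2^10 = 1024 states.
Smooth each crossing (0=||, 1=⌣⌢); contribution A^(Σ sign_k(1-2s_k)) * d^(L-1).
Tabulate the states by total A-exponent and number of loops L (A-exp: L × count):
  A^10: L=6 ×1
  A^8: L=5 ×10
  A^6: L=4 ×41, L=6 ×4
  A^4: L=3 ×88, L=5 ×31, L=7 ×1
  A^2: L=2 ×102, L=4 ×99, L=6 ×9
  A^0: L=1 ×54, L=3 ×162, L=5 ×36
  A^-2: L=2 ×134, L=4 ×74, L=6 ×2
  A^-4: L=1 ×30, L=3 ×82, L=5 ×8
  A^-6: L=2 ×32, L=4 ×13
  A^-8: L=1 ×3, L=3 ×7
  A^-10: L=2 ×1
Each group contributes A^e * Σ count * d^(L-1):
Powers of d = -A^2 - A^-2: d^2 = A^4 + 2 + A^-4; d^3 = -A^6 - 3*A^2 - 3*A^-2 - A^-6; d^4 = A^8 + 4*A^4 + 6 + 4*A^-4 + A^-8; d^5 = -A^10 - 5*A^6 - 10*A^2 - 10*A^-2 - 5*A^-6 - A^-10; d^6 = A^12 + 6*A^8 + 15*A^4 + 20 + 15*A^-4 + 6*A^-8 + A^-12.
  A^10 * (d^5) = -A^20 - 5*A^16 - 10*A^12 - 10*A^8 - 5*A^4 - 1
  A^8 * (10*d^4) = 10*A^16 + 40*A^12 + 60*A^8 + 40*A^4 + 10
  A^6 * (41*d^3 + 4*d^5) = -4*A^16 - 61*A^12 - 163*A^8 - 163*A^4 - 61 - 4*A^-4
  A^4 * (88*d^2 + 31*d^4 + d^6) = A^16 + 37*A^12 + 227*A^8 + 382*A^4 + 227 + 37*A^-4 + A^-8
  A^2 * (102*d + 99*d^3 + 9*d^5) = -9*A^12 - 144*A^8 - 489*A^4 - 489 - 144*A^-4 - 9*A^-8
  A^0 * (54 + 162*d^2 + 36*d^4) = 36*A^8 + 306*A^4 + 594 + 306*A^-4 + 36*A^-8
  A^-2 * (134*d + 74*d^3 + 2*d^5) = -2*A^8 - 84*A^4 - 376 - 376*A^-4 - 84*A^-8 - 2*A^-12
  A^-4 * (30 + 82*d^2 + 8*d^4) = 8*A^4 + 114 + 242*A^-4 + 114*A^-8 + 8*A^-12
  A^-6 * (32*d + 13*d^3) = -13 - 71*A^-4 - 71*A^-8 - 13*A^-12
  A^-8 * (3 + 7*d^2) = 7*A^-4 + 17*A^-8 + 7*A^-12
  A^-10 * (d) = -A^-8 - A^-12
Summing the groups: <K> = -A^20 + 2*A^16 - 3*A^12 + 4*A^8 - 5*A^4 + 5 - 3*A^-4 + 3*A^-8 - A^-12
Normalise by the writhe: (-A^3)^(-w) = (-A^3)^(4) = A^12, so f(A) = A^12 * <K> = -A^32 + 2*A^28 - 3*A^24 + 4*A^20 - 5*A^16 + 5*A^12 - 3*A^8 + 3*A^4 - 1.
Substitute A = t^(-1/4), i.e. A^e → t^(-e/4): V(t) = -1 + 3*t^-1 - 3*t^-2 + 5*t^-3 - 5*t^-4 + 4*t^-5 - 3*t^-6 + 2*t^-7 - t^-8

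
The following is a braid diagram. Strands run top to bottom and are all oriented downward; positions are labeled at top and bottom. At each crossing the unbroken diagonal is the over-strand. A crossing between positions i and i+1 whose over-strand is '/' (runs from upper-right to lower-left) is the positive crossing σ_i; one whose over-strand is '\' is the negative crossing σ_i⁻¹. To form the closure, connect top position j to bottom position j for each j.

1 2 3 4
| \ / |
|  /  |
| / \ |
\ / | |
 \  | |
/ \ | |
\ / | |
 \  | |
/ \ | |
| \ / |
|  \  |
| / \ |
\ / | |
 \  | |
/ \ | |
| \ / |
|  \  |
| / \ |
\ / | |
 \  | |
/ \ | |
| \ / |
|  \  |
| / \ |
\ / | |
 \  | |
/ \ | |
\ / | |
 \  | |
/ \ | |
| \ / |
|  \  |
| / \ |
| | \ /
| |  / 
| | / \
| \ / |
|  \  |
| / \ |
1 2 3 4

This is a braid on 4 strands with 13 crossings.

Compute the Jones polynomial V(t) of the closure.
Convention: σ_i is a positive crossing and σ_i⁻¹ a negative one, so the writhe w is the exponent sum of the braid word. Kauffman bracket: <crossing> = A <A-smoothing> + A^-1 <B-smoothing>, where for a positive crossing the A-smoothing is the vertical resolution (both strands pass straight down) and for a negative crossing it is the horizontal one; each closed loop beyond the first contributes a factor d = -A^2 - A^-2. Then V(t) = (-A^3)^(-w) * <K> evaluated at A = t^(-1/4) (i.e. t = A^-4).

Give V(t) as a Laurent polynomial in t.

Reading the diagram top to bottom ('/'-over between positions i,i+1 = s_i, '\'-over = s_i^-1): braid word = s2 s1^-1 s1^-1 s2^-1 s1^-1 s2^-1 s1^-1 s2^-1 s1^-1 s1^-1 s2^-1 s3 s2^-1.
The presented braid s2 s1^-1 s1^-1 s2^-1 s1^-1 s2^-1 s1^-1 s2^-1 s1^-1 s1^-1 s2^-1 s3 s2^-1 on 4 strands reduces by inverse Markov moves (closure unchanged at each step):
  Deconjugate: the word is γ·β·γ⁻¹ with γ = s2 (prefix) and γ⁻¹ = s2^-1 (suffix); strip both.
  Destabilize: the word has the form β·s3 where s3 occurs only as the final letter (β ∈ B_3); drop it and the last strand → 3 strands.
Reduced to β = s1^-1 s1^-1 s2^-1 s1^-1 s2^-1 s1^-1 s2^-1 s1^-1 s1^-1 s2^-1 on 3 strands, 10 crossings.
Compute on β:
Braid: s1^-1 s1^-1 s2^-1 s1^-1 s2^-1 s1^-1 s2^-1 s1^-1 s1^-1 s2^-1 on 3 strands, 10 crossings.
Writhe w = (#positive) - (#negative) = 0 - 10 = -10.
State-sum expansion of <K>. There are 2^10 = 1024 states.
For each crossing: s=0 is the vertical smoothing, s=1 horizontal. Crossing k contributes A^(sign_k * (1 - 2*s_k)); loop factor d = -A^2 - A^-2.
Tabulate the states by total A-exponent and number of loops L (A-exp: L × count):
  A^10: L=3 ×1
  A^8: L=2 ×4, L=4 ×6
  A^6: L=1 ×4, L=3 ×30, L=5 ×11
  A^4: L=2 ×48, L=4 ×65, L=6 ×7
  A^2: L=1 ×24, L=3 ×140, L=5 ×45, L=7 ×1
  A^0: L=2 ×129, L=4 ×117, L=6 ×6
  A^-2: L=1 ×43, L=3 ×151, L=5 ×16
  A^-4: L=2 ×96, L=4 ×24
  A^-6: L=1 ×24, L=3 ×21
  A^-8: L=2 ×10
  A^-10: L=3 ×1
Each group contributes A^e * Σ count * d^(L-1):
Powers of d = -A^2 - A^-2: d^2 = A^4 + 2 + A^-4; d^3 = -A^6 - 3*A^2 - 3*A^-2 - A^-6; d^4 = A^8 + 4*A^4 + 6 + 4*A^-4 + A^-8; d^5 = -A^10 - 5*A^6 - 10*A^2 - 10*A^-2 - 5*A^-6 - A^-10; d^6 = A^12 + 6*A^8 + 15*A^4 + 20 + 15*A^-4 + 6*A^-8 + A^-12.
  A^10 * (d^2) = A^14 + 2*A^10 + A^6
  A^8 * (4*d + 6*d^3) = -6*A^14 - 22*A^10 - 22*A^6 - 6*A^2
  A^6 * (4 + 30*d^2 + 11*d^4) = 11*A^14 + 74*A^10 + 130*A^6 + 74*A^2 + 11*A^-2
  A^4 * (48*d + 65*d^3 + 7*d^5) = -7*A^14 - 100*A^10 - 313*A^6 - 313*A^2 - 100*A^-2 - 7*A^-6
  A^2 * (24 + 140*d^2 + 45*d^4 + d^6) = A^14 + 51*A^10 + 335*A^6 + 594*A^2 + 335*A^-2 + 51*A^-6 + A^-10
  A^0 * (129*d + 117*d^3 + 6*d^5) = -6*A^10 - 147*A^6 - 540*A^2 - 540*A^-2 - 147*A^-6 - 6*A^-10
  A^-2 * (43 + 151*d^2 + 16*d^4) = 16*A^6 + 215*A^2 + 441*A^-2 + 215*A^-6 + 16*A^-10
  A^-4 * (96*d + 24*d^3) = -24*A^2 - 168*A^-2 - 168*A^-6 - 24*A^-10
  A^-6 * (24 + 21*d^2) = 21*A^-2 + 66*A^-6 + 21*A^-10
  A^-8 * (10*d) = -10*A^-6 - 10*A^-10
  A^-10 * (d^2) = A^-6 + 2*A^-10 + A^-14
Summing the groups: <K> = -A^10 + A^-6 + A^-14
Normalise by the writhe: (-A^3)^(-w) = (-A^3)^(10) = A^30, so f(A) = A^30 * <K> = -A^40 + A^24 + A^16.
Substitute A = t^(-1/4), i.e. A^e → t^(-e/4): V(t) = t^-4 + t^-6 - t^-10

Answer: t^-4 + t^-6 - t^-10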